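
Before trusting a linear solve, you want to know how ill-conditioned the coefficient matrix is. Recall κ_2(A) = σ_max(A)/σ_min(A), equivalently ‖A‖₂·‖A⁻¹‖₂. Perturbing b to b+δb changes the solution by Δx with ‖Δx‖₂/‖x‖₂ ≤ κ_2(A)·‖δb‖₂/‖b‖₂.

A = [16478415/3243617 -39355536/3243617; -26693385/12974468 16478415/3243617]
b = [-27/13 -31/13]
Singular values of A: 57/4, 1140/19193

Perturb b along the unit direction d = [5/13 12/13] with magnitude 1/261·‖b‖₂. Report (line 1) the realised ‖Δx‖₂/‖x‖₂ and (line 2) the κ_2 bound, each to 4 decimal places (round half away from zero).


from the listed singular values, σ₁ = 57/4, σ_n = 1140/19193
κ_2(A) = (57/4) / (1140/19193) = 239.9125
perturbation bound = 239.9125·1/261 = 0.9192
solve Ax = b  →  x = [-46.6497 -19.3613]
‖b‖ = 3.1623, ‖x‖ = 50.5079
Δx = A⁻¹·δb where δb = 1/261·3.1623·d; ‖Δx‖ = 0.2040
realised ‖Δx‖/‖x‖ = 0.0040
so the bound overstates the realised error by a factor of ≈ 227.6012 (computed from the unrounded values)

0.0040
0.9192


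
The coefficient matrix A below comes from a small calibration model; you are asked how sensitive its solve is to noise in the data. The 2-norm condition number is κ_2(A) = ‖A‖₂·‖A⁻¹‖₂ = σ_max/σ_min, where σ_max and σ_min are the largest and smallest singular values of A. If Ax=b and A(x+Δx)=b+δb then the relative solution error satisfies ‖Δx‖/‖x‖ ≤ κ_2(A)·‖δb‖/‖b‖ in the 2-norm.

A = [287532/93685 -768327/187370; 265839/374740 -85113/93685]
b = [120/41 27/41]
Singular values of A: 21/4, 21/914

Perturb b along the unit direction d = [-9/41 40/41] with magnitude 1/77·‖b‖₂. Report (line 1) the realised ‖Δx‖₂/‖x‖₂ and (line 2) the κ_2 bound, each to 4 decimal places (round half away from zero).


2.9675
2.9675

σ_max = 21/4, σ_min = 21/914
κ_2(A) = (21/4) / (21/914) = 228.5000
bound on ‖Δx‖/‖x‖: κ·ε = 228.5000·1/77 = 2.9675
solve Ax = b  →  x = [0.3429 -0.4571]
2-norm of b is 3.0000; of x, 0.5714
with δb = [-0.0086 0.0380], A·Δx = δb → ‖Δx‖ = 1.6957
realised ‖Δx‖/‖x‖ = 2.9675
so the bound is sharp here: realised error equals the bound


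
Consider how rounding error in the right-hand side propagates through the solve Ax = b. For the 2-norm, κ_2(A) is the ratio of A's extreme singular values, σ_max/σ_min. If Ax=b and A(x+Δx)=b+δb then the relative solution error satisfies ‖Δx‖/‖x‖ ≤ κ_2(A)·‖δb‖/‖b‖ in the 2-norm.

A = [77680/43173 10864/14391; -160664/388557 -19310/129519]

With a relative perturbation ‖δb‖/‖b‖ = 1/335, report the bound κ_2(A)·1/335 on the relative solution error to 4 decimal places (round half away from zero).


0.2720

AᵀA = [306116416/89813529 42510160/29937843; 42510160/29937843 5908996/9979281]; tr = 2126020/531441, det = 1024/531441
eigenvalues of AᵀA: λ = (tr ± √(tr²−4·det))/2 = 4, 256/531441
so κ_2 = √(4 / (256/531441)) = 91.1250
κ_2(A)·‖δb‖/‖b‖ = 0.2720


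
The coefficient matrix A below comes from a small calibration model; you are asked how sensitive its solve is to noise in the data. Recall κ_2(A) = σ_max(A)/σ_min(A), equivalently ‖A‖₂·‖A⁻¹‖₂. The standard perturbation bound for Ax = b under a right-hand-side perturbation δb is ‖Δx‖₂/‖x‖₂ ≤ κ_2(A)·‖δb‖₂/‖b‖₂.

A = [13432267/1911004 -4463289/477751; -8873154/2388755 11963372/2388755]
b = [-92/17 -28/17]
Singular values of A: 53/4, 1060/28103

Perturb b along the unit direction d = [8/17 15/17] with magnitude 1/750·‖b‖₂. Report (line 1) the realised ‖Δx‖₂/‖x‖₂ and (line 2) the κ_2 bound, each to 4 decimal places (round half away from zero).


largest singular value 53/4, smallest 1060/28103
κ_2(A) = (53/4) / (1060/28103) = 351.2875
bound on ‖Δx‖/‖x‖: κ·ε = 351.2875·1/750 = 0.4684
solve Ax = b  →  x = [-85.0204 -63.3879]
‖b‖ = 5.6569, ‖x‖ = 106.0495
with δb = [0.0035 0.0067], A·Δx = δb → ‖Δx‖ = 0.2000
realised ‖Δx‖/‖x‖ = 0.0019
so the bound overstates the realised error by a factor of ≈ 248.3988 (computed from the unrounded values)

0.0019
0.4684


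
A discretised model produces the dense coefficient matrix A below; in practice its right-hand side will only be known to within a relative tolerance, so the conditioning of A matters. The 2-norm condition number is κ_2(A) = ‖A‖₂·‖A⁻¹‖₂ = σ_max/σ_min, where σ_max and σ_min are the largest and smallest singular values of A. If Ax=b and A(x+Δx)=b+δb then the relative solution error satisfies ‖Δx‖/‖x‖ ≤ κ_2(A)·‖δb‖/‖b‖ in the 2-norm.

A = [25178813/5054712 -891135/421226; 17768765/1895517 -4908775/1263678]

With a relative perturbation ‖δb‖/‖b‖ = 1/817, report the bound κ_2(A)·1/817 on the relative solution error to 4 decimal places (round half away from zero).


form AᵀA = [89662319144689/795678272064 -3113226467155/66306522672; -3113226467155/66306522672 54053920925/2762771778] with trace 622661824681/4708155456 and determinant 4372515625/18832621824
solving λ² − 622661824681/4708155456·λ + 4372515625/18832621824 = 0 gives λ = 529/4, 8265625/4708155456
so κ_2 = √((529/4) / (8265625/4708155456)) = 274.4640
bound on ‖Δx‖/‖x‖: κ·ε = 274.4640·1/817 = 0.3359

0.3359


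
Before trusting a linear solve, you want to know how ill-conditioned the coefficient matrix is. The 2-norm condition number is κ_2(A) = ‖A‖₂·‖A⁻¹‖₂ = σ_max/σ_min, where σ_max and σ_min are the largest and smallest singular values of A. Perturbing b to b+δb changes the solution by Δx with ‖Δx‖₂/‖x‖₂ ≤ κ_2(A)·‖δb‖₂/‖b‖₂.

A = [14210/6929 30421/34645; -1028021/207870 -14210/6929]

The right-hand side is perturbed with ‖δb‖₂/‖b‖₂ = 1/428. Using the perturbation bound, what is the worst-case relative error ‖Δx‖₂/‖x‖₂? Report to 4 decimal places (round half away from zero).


form AᵀA = [563750053/19667700 782971/65559; 782971/65559 2718953/546325] with trace 50894797/1512900 and determinant 707281/37822500
solving λ² − 50894797/1512900·λ + 707281/37822500 = 0 gives λ = 841/25, 841/1512900
so κ_2 = √((841/25) / (841/1512900)) = 246.0000
perturbation bound = 246.0000·1/428 = 0.5748

0.5748


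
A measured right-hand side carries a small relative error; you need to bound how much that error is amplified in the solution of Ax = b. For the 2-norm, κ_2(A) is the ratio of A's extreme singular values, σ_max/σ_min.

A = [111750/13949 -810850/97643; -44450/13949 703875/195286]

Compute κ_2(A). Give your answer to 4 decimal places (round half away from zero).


64.7500

AᵀA = [85585000/1151329 -628734375/8059303; -628734375/8059303 18493200625/225660484]; tr = 41935625/268324, det = 390625/67081
solving λ² − 41935625/268324·λ + 390625/67081 = 0 gives λ = 625/4, 2500/67081
κ_2(A) = √(λ_max/λ_min) = √((625/4) / (2500/67081)) = 64.7500


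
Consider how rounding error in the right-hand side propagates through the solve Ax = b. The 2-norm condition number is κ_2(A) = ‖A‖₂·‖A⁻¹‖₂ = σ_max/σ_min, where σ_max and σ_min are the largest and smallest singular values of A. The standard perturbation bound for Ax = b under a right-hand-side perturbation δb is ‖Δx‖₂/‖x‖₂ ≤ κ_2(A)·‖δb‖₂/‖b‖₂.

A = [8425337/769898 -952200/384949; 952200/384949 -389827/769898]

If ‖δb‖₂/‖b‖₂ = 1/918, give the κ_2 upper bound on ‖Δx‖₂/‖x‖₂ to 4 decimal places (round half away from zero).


form AᵀA = [44386105249/352613284 -2496668400/88153321; -2496668400/88153321 2247890809/352613284] with trace 13870909/104882 and determinant 279841/839056
eigenvalues of AᵀA: λ = (tr ± √(tr²−4·det))/2 = 529/4, 529/209764
κ_2(A) = √(λ_max/λ_min) = √((529/4) / (529/209764)) = 229.0000
perturbation bound = 229.0000·1/918 = 0.2495

0.2495


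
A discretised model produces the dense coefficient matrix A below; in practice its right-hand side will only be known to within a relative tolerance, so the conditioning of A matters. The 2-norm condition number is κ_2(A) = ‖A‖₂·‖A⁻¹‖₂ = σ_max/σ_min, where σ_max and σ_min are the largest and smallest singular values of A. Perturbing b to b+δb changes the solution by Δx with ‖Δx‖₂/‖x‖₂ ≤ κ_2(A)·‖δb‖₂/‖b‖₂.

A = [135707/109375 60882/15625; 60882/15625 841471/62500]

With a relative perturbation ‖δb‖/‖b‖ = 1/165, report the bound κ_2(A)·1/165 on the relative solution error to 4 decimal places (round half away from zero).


form AᵀA = [320065069/19140625 313329213/5468750; 313329213/5468750 1227806929/6250000] with trace 104453729/490000 and determinant 28398241/12250000
λ_max, λ_min = (104453729/490000 ± √10908355079911041/240100000000)/2 = 5329/25, 5329/490000
κ_2(A) = √(λ_max/λ_min) = √((5329/25) / (5329/490000)) = 140.0000
κ_2(A)·‖δb‖/‖b‖ = 0.8485

0.8485


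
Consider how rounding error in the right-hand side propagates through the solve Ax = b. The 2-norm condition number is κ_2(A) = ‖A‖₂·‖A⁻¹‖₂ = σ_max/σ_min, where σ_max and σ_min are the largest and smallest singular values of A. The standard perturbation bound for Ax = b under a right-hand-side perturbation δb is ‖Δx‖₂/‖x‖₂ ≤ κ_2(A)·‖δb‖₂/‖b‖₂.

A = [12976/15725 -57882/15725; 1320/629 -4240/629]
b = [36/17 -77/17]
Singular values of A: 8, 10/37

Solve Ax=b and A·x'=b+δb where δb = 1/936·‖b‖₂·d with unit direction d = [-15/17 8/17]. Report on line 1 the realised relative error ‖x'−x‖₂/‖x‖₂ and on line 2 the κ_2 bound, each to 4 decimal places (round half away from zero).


0.0013
0.0316

from the listed singular values, σ₁ = 8, σ_n = 10/37
condition number: 8 ÷ (10/37) = 29.6000
perturbation bound = 29.6000·1/936 = 0.0316
solve Ax = b  →  x = [-14.3130 -3.7840]
‖b‖ = 5.0000, ‖x‖ = 14.8048
Δx = A⁻¹·δb where δb = 1/936·5.0000·d; ‖Δx‖ = 0.0198
dividing the unrounded norms, ‖Δx‖/‖x‖ = 0.0013
so the bound overstates the realised error by a factor of ≈ 23.6876 (computed from the unrounded values)


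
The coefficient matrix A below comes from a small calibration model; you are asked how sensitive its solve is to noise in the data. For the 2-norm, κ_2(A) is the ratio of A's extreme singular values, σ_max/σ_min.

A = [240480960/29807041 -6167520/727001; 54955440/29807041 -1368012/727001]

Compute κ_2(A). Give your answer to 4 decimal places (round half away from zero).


313.3625

M = AᵀA = [36199400659200/528530454001 -38008556873280/528530454001; -38008556873280/528530454001 39909759782544/528530454001]. tr(M)=90498407184/628454761, det(M)=132710400/628454761
solving λ² − 90498407184/628454761·λ + 132710400/628454761 = 0 gives λ = 144, 921600/628454761
κ = σ_max/σ_min = 12/(960/25069) = 313.3625


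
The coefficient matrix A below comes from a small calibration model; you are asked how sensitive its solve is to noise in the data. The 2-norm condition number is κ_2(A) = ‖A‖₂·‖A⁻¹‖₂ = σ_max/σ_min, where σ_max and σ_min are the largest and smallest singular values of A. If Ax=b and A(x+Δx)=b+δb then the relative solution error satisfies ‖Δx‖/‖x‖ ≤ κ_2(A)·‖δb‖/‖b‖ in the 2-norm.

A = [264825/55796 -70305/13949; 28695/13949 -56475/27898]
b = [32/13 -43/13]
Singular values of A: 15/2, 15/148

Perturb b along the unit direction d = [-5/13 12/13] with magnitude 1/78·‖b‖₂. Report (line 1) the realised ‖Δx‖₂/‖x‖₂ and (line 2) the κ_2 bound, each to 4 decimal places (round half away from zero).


0.0132
0.9487

from the listed singular values, σ₁ = 15/2, σ_n = 15/148
κ = σ_max/σ_min = (15/2)/(15/148) = 74.0000
perturbation bound = 74.0000·1/78 = 0.9487
solve Ax = b  →  x = [-28.4874 -27.3149]
‖b‖₂ = 4.1231 and ‖x‖₂ = 39.4669
Δx = A⁻¹·δb where δb = 1/78·4.1231·d; ‖Δx‖ = 0.5216
realised ‖Δx‖/‖x‖ = 0.0132
so the bound overstates the realised error by a factor of ≈ 71.7910 (computed from the unrounded values)


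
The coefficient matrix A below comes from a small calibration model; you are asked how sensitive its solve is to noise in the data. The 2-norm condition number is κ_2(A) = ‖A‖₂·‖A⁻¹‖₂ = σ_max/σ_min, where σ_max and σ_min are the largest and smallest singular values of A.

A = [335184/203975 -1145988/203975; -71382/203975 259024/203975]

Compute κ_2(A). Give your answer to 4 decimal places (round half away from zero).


298.5000

form AᵀA = [13973076/4950125 -47900832/4950125; -47900832/4950125 164233424/4950125] with trace 1425652/39601 and determinant 576/39601
solving λ² − 1425652/39601·λ + 576/39601 = 0 gives λ = 36, 16/39601
κ = σ_max/σ_min = 6/(4/199) = 298.5000


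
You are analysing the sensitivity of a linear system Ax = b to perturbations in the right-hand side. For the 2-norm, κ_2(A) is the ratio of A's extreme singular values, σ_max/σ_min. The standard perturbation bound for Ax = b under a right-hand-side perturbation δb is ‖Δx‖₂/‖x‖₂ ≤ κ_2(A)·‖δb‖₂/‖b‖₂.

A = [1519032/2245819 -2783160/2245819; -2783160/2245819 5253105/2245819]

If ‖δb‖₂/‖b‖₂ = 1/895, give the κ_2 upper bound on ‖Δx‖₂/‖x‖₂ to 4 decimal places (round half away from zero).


0.2171

M = AᵀA = [34786982016/17452259449 -65217788280/17452259449; -65217788280/17452259449 122287514625/17452259449]. tr(M)=543510369/60388441, det(M)=129600/60388441
eigenvalues of AᵀA: λ = (tr ± √(tr²−4·det))/2 = 9, 14400/60388441
so κ_2 = √(9 / (14400/60388441)) = 194.2750
worst-case relative error ≤ 194.2750 × 1/895 = 0.2171


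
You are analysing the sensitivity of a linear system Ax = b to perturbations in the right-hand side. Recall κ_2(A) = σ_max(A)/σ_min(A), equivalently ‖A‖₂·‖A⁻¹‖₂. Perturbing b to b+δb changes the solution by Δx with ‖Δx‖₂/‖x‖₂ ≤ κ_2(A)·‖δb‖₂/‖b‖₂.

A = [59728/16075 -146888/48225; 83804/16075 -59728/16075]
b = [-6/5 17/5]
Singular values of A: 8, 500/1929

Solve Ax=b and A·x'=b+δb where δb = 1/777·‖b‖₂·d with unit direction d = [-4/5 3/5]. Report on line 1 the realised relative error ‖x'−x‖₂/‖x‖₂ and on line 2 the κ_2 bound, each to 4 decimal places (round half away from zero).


0.0015
0.0397

σ_max = 8, σ_min = 500/1929
condition number: 8 ÷ (500/1929) = 30.8640
bound on ‖Δx‖/‖x‖: κ·ε = 30.8640·1/777 = 0.0397
solve Ax = b  →  x = [7.1444 9.1092]
‖b‖ = 3.6056, ‖x‖ = 11.5767
δb = ε·‖b‖·d = [-0.0037 0.0028]; solving A·Δx = δb gives ‖Δx‖ = 0.0179
realised ‖Δx‖/‖x‖ = 0.0015
realised/bound (from unrounded values) ≈ 0.0389


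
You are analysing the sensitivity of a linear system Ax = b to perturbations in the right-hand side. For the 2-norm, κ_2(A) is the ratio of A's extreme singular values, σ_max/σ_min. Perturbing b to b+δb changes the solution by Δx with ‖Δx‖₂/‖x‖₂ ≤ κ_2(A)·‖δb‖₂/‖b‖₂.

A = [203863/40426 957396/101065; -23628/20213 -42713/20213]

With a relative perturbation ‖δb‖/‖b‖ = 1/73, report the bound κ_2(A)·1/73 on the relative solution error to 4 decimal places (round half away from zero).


M = AᵀA = [90145/3364 211266/4205; 211266/4205 1980649/21025]. tr(M)=10176221/84100, det(M)=14641/84100
eigenvalues of AᵀA: λ = (tr ± √(tr²−4·det))/2 = 121, 121/84100
κ_2(A) = √(λ_max/λ_min) = √(121 / (121/84100)) = 290.0000
worst-case relative error ≤ 290.0000 × 1/73 = 3.9726

3.9726


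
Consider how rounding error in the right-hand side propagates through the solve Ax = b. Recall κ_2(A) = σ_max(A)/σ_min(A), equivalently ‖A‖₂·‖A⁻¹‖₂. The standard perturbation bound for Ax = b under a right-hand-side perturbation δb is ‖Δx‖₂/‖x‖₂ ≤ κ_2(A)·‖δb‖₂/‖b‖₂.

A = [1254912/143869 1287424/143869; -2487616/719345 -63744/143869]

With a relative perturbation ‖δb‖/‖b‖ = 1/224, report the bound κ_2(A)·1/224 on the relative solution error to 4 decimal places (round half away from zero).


0.0270

AᵀA = [27101925376/307827025 4899815424/61565405; 4899815424/61565405 988413952/12313081]; tr = 61607936/366025, det = 268435456/366025
solving λ² − 61607936/366025·λ + 268435456/366025 = 0 gives λ = 4096/25, 65536/14641
so κ_2 = √((4096/25) / (65536/14641)) = 6.0500
bound on ‖Δx‖/‖x‖: κ·ε = 6.0500·1/224 = 0.0270


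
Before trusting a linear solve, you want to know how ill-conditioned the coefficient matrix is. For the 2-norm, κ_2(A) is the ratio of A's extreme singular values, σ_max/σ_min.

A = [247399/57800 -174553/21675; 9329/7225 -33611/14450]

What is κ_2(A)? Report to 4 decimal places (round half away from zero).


form AᵀA = [106841921/5345344 -75115075/2004504; -75115075/2004504 211267669/3006756] with trace 15023737/166464 and determinant 130321/665856
char-poly roots: 361/4 and 361/166464
κ = σ_max/σ_min = (19/2)/(19/408) = 204.0000

204.0000


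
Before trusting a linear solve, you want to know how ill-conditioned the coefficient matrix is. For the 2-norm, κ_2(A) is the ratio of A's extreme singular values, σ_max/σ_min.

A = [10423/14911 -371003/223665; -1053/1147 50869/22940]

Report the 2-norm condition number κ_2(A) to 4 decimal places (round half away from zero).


330.3360

AᵀA = [296027650/222337921 -8525068195/2668055052; -8525068195/2668055052 245524604641/32016660624]; tr = 1705044889/189447696, det = 15625/21049744
solving λ² − 1705044889/189447696·λ + 15625/21049744 = 0 gives λ = 9, 15625/189447696
κ_2(A) = √(λ_max/λ_min) = √(9 / (15625/189447696)) = 330.3360


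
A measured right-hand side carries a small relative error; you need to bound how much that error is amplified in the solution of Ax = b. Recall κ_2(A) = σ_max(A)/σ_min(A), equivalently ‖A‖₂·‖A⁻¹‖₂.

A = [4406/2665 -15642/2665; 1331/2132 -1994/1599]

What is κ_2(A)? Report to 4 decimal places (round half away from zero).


form AᵀA = [211121/67600 -265727/25350; -265727/25350 1369096/38025] with trace 952225/24336 and determinant 15625/6084
char-poly roots: 625/16 and 100/1521
σ_max=√(625/16)=(25/4), σ_min=√(100/1521)=(10/39) → κ = 24.3750

24.3750


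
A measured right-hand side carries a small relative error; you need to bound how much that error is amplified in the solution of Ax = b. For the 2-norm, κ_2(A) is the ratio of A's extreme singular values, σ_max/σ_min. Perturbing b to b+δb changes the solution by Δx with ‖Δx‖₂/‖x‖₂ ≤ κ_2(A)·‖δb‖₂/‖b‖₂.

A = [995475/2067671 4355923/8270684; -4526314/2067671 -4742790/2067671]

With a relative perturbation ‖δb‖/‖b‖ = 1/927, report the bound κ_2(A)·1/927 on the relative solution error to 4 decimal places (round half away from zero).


0.2345

AᵀA = [12777209341/2543285761 53661891465/10173143044; 53661891465/10173143044 225389040409/40692572176]; tr = 511087265/48385936, det = 28561/12096484
eigenvalues of AᵀA: λ = (tr ± √(tr²−4·det))/2 = 169/16, 676/3024121
σ_max=√(169/16)=(13/4), σ_min=√(676/3024121)=(26/1739) → κ = 217.3750
κ_2(A)·‖δb‖/‖b‖ = 0.2345


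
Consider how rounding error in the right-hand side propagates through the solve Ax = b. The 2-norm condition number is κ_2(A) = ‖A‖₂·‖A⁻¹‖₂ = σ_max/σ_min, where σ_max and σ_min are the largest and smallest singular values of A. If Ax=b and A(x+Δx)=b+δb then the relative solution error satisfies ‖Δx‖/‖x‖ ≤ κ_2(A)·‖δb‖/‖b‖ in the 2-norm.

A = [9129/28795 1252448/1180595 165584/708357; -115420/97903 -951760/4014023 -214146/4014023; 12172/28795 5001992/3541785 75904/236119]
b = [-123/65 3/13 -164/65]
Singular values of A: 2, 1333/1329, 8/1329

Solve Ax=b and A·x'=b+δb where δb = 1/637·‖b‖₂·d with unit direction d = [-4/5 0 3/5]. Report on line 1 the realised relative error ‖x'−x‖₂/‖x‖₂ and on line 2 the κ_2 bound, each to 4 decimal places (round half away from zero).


0.4579
0.5216

σ_max = 2, σ_min = 8/1329
κ = σ_max/σ_min = 2/(8/1329) = 332.2500
worst-case relative error ≤ 332.2500 × 1/637 = 0.5216
solve Ax = b  →  x = [0.1738 -1.7490 -0.3935]
2-norm of b is 3.1623; of x, 1.8011
δb = ε·‖b‖·d = [-0.0040 0.0000 0.0030]; solving A·Δx = δb gives ‖Δx‖ = 0.8247
dividing the unrounded norms, ‖Δx‖/‖x‖ = 0.4579
realised/bound (from unrounded values) ≈ 0.8779


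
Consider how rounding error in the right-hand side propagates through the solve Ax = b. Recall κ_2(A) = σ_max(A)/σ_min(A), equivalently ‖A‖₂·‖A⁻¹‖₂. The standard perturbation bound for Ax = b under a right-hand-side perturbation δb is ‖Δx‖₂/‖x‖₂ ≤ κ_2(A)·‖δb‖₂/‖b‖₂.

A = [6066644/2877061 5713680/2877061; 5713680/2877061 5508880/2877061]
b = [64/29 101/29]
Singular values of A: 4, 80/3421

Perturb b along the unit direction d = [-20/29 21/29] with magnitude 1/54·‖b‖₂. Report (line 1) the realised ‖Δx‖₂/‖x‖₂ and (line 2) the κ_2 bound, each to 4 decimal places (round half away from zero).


from the listed singular values, σ₁ = 4, σ_n = 80/3421
κ = σ_max/σ_min = 4/(80/3421) = 171.0500
bound on ‖Δx‖/‖x‖: κ·ε = 171.0500·1/54 = 3.1676
solve Ax = b  →  x = [-28.7672 31.6556]
2-norm of b is 4.1231; of x, 42.7742
with δb = [-0.0527 0.0553], A·Δx = δb → ‖Δx‖ = 3.2651
relative error = 0.0763
tightness: 0.0763 against a bound of 3.1676 (unrounded ratio ≈ 0.0241)

0.0763
3.1676


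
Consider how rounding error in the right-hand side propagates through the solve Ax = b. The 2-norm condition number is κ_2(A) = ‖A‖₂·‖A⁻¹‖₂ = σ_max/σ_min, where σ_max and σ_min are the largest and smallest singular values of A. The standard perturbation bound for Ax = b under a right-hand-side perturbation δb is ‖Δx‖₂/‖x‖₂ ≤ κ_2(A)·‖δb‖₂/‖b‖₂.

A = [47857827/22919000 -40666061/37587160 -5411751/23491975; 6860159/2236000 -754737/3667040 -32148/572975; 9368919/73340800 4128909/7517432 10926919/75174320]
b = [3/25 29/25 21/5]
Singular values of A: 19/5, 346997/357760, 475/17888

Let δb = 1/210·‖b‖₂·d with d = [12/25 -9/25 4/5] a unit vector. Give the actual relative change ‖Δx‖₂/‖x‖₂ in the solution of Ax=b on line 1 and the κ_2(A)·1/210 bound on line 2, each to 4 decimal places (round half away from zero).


0.0069
0.6814

from the listed singular values, σ₁ = 19/5, σ_n = 475/17888
κ = σ_max/σ_min = (19/5)/(475/17888) = 143.1040
bound on ‖Δx‖/‖x‖: κ·ε = 143.1040·1/210 = 0.6814
solve Ax = b  →  x = [0.9357 -21.9121 110.8710]
‖b‖ = 4.3589, ‖x‖ = 113.0195
δb = ε·‖b‖·d = [0.0100 -0.0075 0.0166]; solving A·Δx = δb gives ‖Δx‖ = 0.7817
relative error = 0.0069
so the bound overstates the realised error by a factor of ≈ 98.5281 (computed from the unrounded values)


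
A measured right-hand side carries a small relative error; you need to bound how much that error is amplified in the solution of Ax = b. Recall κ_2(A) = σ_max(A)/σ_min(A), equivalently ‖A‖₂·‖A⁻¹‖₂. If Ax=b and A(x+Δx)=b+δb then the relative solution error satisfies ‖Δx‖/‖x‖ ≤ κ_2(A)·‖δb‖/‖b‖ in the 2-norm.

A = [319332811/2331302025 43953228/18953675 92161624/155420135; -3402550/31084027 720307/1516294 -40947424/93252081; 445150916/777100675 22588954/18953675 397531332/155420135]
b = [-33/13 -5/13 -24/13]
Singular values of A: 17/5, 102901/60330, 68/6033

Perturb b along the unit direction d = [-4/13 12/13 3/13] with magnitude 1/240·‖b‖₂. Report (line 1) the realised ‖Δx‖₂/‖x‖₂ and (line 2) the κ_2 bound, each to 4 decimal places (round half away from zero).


from the listed singular values, σ₁ = 17/5, σ_n = 68/6033
κ_2(A) = (17/5) / (68/6033) = 301.6500
bound on ‖Δx‖/‖x‖: κ·ε = 301.6500·1/240 = 1.2569
solve Ax = b  →  x = [-0.0515 -1.0331 -0.2289]
‖b‖₂ = 3.1623 and ‖x‖₂ = 1.0594
Δx = A⁻¹·δb where δb = 1/240·3.1623·d; ‖Δx‖ = 1.1690
realised ‖Δx‖/‖x‖ = 1.1035
realised/bound (from unrounded values) ≈ 0.8779

1.1035
1.2569


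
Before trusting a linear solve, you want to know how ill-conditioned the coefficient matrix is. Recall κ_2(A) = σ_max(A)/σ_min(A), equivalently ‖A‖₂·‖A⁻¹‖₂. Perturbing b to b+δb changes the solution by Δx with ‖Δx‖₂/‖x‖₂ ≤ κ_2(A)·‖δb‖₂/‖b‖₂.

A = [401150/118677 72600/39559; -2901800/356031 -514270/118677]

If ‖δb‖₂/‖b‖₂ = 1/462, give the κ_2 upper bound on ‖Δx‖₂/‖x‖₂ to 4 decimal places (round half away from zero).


form AᵀA = [58394882500/750047769 10381184000/250015923; 10381184000/250015923 1845624100/83338641] with trace 259534600/2595321 and determinant 250000/2595321
eigenvalues of AᵀA: λ = (tr ± √(tr²−4·det))/2 = 100, 2500/2595321
σ_max=√100=10, σ_min=√(2500/2595321)=(50/1611) → κ = 322.2000
worst-case relative error ≤ 322.2000 × 1/462 = 0.6974

0.6974


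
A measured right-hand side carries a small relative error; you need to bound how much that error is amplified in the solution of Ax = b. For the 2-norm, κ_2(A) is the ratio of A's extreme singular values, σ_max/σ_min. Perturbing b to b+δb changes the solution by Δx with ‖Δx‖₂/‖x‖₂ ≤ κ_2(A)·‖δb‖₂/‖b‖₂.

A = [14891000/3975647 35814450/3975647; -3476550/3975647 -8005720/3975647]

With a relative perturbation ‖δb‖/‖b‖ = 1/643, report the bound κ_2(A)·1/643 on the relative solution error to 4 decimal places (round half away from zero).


M = AᵀA = [139100702500/9402599089 333816336000/9402599089; 333816336000/9402599089 801169768900/9402599089]. tr(M)=5563730600/55636681, det(M)=6250000/55636681
eigenvalues of AᵀA: λ = (tr ± √(tr²−4·det))/2 = 100, 62500/55636681
κ = σ_max/σ_min = 10/(250/7459) = 298.3600
perturbation bound = 298.3600·1/643 = 0.4640

0.4640


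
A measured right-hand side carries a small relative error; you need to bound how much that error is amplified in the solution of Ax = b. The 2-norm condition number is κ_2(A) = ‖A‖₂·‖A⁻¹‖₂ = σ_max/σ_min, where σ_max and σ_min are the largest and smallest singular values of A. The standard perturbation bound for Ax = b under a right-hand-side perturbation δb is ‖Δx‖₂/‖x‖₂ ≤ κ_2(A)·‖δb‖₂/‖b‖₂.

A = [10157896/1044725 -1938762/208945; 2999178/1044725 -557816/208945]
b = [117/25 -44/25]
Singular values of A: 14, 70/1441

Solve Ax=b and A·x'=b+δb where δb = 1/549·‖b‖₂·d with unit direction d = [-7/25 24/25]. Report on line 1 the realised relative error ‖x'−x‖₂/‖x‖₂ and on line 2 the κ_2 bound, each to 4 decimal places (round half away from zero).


0.0030
0.5250

σ_max = 14, σ_min = 70/1441
κ = σ_max/σ_min = 14/(70/1441) = 288.2000
κ_2(A)·‖δb‖/‖b‖ = 0.5250
solve Ax = b  →  x = [-42.3842 -44.9177]
2-norm of b is 5.0000; of x, 61.7578
with δb = [-0.0026 0.0087], A·Δx = δb → ‖Δx‖ = 0.1875
relative error = 0.0030
realised/bound (from unrounded values) ≈ 0.0058


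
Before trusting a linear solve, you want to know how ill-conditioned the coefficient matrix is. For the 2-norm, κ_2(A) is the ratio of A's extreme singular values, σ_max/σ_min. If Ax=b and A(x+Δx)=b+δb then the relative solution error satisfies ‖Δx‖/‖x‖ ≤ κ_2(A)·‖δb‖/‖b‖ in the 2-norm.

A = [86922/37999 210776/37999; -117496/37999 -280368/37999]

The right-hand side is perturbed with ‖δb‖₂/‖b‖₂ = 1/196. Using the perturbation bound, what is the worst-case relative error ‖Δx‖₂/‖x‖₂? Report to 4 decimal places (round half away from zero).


1.8642

AᵀA = [21360744100/1443924001 51263190000/1443924001; 51263190000/1443924001 123032737600/1443924001]; tr = 854399300/8543929, det = 640000/8543929
λ_max, λ_min = (854399300/8543929 ± √729976291382250000/72998722757041)/2 = 100, 6400/8543929
κ = σ_max/σ_min = 10/(80/2923) = 365.3750
worst-case relative error ≤ 365.3750 × 1/196 = 1.8642


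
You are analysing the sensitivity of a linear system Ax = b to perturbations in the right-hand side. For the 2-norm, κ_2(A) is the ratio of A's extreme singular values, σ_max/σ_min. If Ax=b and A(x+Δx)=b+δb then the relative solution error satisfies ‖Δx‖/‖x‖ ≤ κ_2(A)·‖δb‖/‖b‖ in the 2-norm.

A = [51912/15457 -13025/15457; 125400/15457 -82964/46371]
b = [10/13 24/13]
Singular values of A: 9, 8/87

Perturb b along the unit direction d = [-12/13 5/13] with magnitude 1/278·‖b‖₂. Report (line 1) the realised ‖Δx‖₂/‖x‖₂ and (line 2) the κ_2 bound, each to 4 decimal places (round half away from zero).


largest singular value 9, smallest 8/87
condition number: 9 ÷ (8/87) = 97.8750
κ_2(A)·‖δb‖/‖b‖ = 0.3521
solve Ax = b  →  x = [0.2168 -0.0488]
2-norm of b is 2.0000; of x, 0.2222
δb = ε·‖b‖·d = [-0.0066 0.0028]; solving A·Δx = δb gives ‖Δx‖ = 0.0782
dividing the unrounded norms, ‖Δx‖/‖x‖ = 0.3521
realised/bound = 1 exactly: the bound is attained for this b and d

0.3521
0.3521


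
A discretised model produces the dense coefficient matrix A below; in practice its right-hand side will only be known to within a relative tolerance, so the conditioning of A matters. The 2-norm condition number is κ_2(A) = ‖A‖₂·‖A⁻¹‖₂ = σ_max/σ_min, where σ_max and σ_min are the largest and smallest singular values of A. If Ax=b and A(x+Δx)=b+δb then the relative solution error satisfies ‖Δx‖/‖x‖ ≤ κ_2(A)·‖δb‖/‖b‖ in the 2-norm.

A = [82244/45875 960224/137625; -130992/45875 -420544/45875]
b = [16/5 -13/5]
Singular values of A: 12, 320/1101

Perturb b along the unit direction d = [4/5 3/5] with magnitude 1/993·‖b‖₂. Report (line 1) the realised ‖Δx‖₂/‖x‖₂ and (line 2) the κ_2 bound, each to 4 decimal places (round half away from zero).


0.0041
0.0416

from the listed singular values, σ₁ = 12, σ_n = 320/1101
condition number: 12 ÷ (320/1101) = 41.2875
bound on ‖Δx‖/‖x‖: κ·ε = 41.2875·1/993 = 0.0416
solve Ax = b  →  x = [-3.2097 1.2834]
2-norm of b is 4.1231; of x, 3.4567
re-solving with b+δb shifts x by Δx of norm 0.0143
realised ‖Δx‖/‖x‖ = 0.0041
realised/bound (from unrounded values) ≈ 0.0994


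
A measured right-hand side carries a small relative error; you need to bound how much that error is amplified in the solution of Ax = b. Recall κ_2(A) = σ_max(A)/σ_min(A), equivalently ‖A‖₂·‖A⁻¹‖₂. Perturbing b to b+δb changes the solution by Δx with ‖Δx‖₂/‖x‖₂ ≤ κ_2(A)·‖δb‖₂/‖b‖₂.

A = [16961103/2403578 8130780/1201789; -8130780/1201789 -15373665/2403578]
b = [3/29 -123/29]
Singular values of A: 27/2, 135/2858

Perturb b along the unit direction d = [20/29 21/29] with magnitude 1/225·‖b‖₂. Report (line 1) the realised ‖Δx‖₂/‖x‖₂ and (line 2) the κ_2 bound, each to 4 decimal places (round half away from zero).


σ_max = 27/2, σ_min = 135/2858
condition number: (27/2) ÷ (135/2858) = 285.8000
κ_2(A)·‖δb‖/‖b‖ = 1.2702
solve Ax = b  →  x = [43.9617 -45.8375]
‖b‖ = 4.2426, ‖x‖ = 63.5115
δb = ε·‖b‖·d = [0.0130 0.0137]; solving A·Δx = δb gives ‖Δx‖ = 0.3992
relative error = 0.0063
realised/bound (from unrounded values) ≈ 0.0049

0.0063
1.2702


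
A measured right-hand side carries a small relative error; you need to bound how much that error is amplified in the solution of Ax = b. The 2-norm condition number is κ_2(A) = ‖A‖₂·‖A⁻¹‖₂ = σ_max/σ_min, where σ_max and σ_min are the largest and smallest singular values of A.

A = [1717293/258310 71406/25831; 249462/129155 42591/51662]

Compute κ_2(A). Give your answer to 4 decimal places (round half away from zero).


397.4000

form AᵀA = [127920816225/2668962244 13324986000/667240561; 13324986000/667240561 22209260625/2668962244] with trace 444171825/7896338 and determinant 1265625/63170704
char-poly roots: 225/4 and 5625/15792676
so κ_2 = √((225/4) / (5625/15792676)) = 397.4000


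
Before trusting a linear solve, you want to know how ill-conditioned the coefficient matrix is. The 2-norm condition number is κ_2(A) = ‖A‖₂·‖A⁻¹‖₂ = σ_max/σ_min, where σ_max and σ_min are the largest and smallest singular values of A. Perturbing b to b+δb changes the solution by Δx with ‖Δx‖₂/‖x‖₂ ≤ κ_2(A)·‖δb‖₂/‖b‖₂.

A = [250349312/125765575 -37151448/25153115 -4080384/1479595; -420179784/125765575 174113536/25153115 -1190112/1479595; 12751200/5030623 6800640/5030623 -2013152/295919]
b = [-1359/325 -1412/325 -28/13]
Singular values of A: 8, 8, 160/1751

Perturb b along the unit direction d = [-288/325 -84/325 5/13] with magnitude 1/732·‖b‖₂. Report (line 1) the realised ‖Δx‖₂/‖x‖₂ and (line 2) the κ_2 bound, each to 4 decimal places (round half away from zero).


from the listed singular values, σ₁ = 8, σ_n = 160/1751
κ_2(A) = 8 / (160/1751) = 87.5500
worst-case relative error ≤ 87.5500 × 1/732 = 0.1196
solve Ax = b  →  x = [35.6606 18.5940 17.2981]
‖b‖₂ = 6.4031 and ‖x‖₂ = 43.7795
Δx = A⁻¹·δb where δb = 1/732·6.4031·d; ‖Δx‖ = 0.0957
realised ‖Δx‖/‖x‖ = 0.0022
realised/bound (from unrounded values) ≈ 0.0183

0.0022
0.1196


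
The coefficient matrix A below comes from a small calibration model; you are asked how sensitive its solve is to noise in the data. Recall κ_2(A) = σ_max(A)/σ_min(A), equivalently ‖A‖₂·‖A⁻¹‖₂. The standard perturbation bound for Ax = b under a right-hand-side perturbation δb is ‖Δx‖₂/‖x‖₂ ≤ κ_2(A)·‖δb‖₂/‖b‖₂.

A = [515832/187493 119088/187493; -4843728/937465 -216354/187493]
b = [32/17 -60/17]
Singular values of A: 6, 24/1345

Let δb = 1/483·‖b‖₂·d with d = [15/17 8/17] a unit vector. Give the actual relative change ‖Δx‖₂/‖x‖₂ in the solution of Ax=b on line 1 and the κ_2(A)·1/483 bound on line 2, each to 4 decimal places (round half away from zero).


σ_max = 6, σ_min = 24/1345
κ_2(A) = 6 / (24/1345) = 336.2500
worst-case relative error ≤ 336.2500 × 1/483 = 0.6962
solve Ax = b  →  x = [0.6504 0.1463]
‖b‖₂ = 4.0000 and ‖x‖₂ = 0.6667
δb = ε·‖b‖·d = [0.0073 0.0039]; solving A·Δx = δb gives ‖Δx‖ = 0.4641
dividing the unrounded norms, ‖Δx‖/‖x‖ = 0.6962
tightness: 0.6962 against a bound of 0.6962; the bound is attained (ratio 1)

0.6962
0.6962


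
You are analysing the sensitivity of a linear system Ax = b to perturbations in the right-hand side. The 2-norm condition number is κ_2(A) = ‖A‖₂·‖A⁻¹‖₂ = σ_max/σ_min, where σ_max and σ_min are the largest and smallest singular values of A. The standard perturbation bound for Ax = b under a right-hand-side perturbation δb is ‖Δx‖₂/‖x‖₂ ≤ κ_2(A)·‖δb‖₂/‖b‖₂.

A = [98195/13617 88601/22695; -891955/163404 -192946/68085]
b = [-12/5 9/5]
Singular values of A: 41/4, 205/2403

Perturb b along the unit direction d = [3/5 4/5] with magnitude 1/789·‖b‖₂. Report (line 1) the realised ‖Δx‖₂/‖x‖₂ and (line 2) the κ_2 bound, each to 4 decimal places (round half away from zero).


0.1523
0.1523

largest singular value 41/4, smallest 205/2403
κ_2(A) = (41/4) / (205/2403) = 120.1500
worst-case relative error ≤ 120.1500 × 1/789 = 0.1523
solve Ax = b  →  x = [-0.2582 -0.1377]
‖b‖ = 3.0000, ‖x‖ = 0.2927
δb = ε·‖b‖·d = [0.0023 0.0030]; solving A·Δx = δb gives ‖Δx‖ = 0.0446
realised ‖Δx‖/‖x‖ = 0.1523
tightness: 0.1523 against a bound of 0.1523; the bound is attained (ratio 1)


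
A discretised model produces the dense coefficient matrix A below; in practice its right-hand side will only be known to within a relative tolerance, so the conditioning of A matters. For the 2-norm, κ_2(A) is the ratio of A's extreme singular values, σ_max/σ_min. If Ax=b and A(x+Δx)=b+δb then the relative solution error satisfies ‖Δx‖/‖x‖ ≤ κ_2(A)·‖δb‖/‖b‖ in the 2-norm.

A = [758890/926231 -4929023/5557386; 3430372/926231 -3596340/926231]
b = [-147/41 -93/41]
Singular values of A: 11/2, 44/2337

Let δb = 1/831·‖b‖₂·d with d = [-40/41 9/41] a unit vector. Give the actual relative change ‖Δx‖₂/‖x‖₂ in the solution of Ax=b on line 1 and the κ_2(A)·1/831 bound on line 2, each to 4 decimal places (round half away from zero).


from the listed singular values, σ₁ = 11/2, σ_n = 44/2337
κ_2(A) = (11/2) / (44/2337) = 292.1250
perturbation bound = 292.1250·1/831 = 0.3515
solve Ax = b  →  x = [115.0086 110.2853]
‖b‖ = 4.2426, ‖x‖ = 159.3418
Δx = A⁻¹·δb where δb = 1/831·4.2426·d; ‖Δx‖ = 0.2712
dividing the unrounded norms, ‖Δx‖/‖x‖ = 0.0017
so the bound overstates the realised error by a factor of ≈ 206.5648 (computed from the unrounded values)

0.0017
0.3515


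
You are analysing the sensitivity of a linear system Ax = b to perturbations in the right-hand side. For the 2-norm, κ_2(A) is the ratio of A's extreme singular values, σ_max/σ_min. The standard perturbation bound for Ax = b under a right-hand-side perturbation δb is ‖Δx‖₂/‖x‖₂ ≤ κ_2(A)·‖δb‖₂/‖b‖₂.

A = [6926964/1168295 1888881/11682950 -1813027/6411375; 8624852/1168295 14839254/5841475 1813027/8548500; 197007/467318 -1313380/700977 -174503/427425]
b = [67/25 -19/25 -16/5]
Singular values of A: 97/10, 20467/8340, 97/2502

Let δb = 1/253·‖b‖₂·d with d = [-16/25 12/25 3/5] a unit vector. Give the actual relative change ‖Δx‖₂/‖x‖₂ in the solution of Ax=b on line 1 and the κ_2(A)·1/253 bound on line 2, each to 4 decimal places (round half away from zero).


0.0042
0.9889

from the listed singular values, σ₁ = 97/10, σ_n = 97/2502
condition number: (97/10) ÷ (97/2502) = 250.2000
κ_2(A)·‖δb‖/‖b‖ = 0.9889
solve Ax = b  →  x = [-4.9583 22.5063 -100.5693]
‖b‖ = 4.2426, ‖x‖ = 103.1761
with δb = [-0.0107 0.0080 0.0101], A·Δx = δb → ‖Δx‖ = 0.4325
dividing the unrounded norms, ‖Δx‖/‖x‖ = 0.0042
tightness: 0.0042 against a bound of 0.9889 (unrounded ratio ≈ 0.0042)


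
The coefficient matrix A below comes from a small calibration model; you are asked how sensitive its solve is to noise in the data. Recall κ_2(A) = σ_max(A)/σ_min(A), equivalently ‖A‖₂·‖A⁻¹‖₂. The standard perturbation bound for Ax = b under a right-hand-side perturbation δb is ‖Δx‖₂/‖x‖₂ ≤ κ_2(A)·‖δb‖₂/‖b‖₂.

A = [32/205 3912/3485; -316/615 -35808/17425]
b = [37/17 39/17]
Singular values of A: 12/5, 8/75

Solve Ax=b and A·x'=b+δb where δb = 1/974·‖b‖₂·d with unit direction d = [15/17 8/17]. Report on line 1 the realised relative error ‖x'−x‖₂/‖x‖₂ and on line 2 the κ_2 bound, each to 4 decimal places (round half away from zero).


0.0011
0.0231

from the listed singular values, σ₁ = 12/5, σ_n = 8/75
κ_2(A) = (12/5) / (8/75) = 22.5000
κ_2(A)·‖δb‖/‖b‖ = 0.0231
solve Ax = b  →  x = [-27.5305 5.7673]
2-norm of b is 3.1623; of x, 28.1281
re-solving with b+δb shifts x by Δx of norm 0.0304
realised ‖Δx‖/‖x‖ = 0.0011
so the bound overstates the realised error by a factor of ≈ 21.3477 (computed from the unrounded values)


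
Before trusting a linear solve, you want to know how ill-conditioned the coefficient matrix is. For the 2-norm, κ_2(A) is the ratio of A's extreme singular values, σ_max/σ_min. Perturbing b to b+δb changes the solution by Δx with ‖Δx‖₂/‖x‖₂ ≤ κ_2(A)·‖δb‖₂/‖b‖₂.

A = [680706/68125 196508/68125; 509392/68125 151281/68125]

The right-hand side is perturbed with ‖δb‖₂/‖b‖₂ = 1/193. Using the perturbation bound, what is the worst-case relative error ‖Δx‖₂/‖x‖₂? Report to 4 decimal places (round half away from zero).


1.4119

AᵀA = [28913634724/185640625 8433020232/185640625; 8433020232/185640625 2460053401/185640625]; tr = 50197901/297025, det = 114244/297025
solving λ² − 50197901/297025·λ + 114244/297025 = 0 gives λ = 169, 676/297025
κ = σ_max/σ_min = 13/(26/545) = 272.5000
bound on ‖Δx‖/‖x‖: κ·ε = 272.5000·1/193 = 1.4119
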